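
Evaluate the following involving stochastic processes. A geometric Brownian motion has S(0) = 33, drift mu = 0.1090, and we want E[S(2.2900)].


E[S(t)] = S(0) * exp(mu * t)
= 33 * exp(0.1090 * 2.2900)
= 33 * 1.2835
= 42.3563

42.3563


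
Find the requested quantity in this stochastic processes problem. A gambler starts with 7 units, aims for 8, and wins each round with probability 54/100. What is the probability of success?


Gambler's ruin formula:
r = q/p = 0.4600/0.5400 = 0.8519
P(win) = (1 - r^i)/(1 - r^N)
= (1 - 0.8519^7)/(1 - 0.8519^8)
= 0.9333

0.9333


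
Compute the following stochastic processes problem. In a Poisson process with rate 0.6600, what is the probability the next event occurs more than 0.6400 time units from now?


P(X > t) = exp(-lambda * t)
= exp(-0.6600 * 0.6400)
= exp(-0.4224) = 0.6555

0.6555


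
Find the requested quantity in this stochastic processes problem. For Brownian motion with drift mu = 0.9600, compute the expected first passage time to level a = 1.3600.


Expected first passage time = a/mu
= 1.3600/0.9600
= 1.4167

1.4167


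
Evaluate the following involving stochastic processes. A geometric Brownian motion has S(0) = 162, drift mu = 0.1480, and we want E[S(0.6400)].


E[S(t)] = S(0) * exp(mu * t)
= 162 * exp(0.1480 * 0.6400)
= 162 * 1.0994
= 178.0949

178.0949


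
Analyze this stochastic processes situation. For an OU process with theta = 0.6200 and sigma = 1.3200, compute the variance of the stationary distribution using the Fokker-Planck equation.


Stationary variance = sigma^2 / (2*theta)
= 1.3200^2 / (2*0.6200)
= 1.7424 / 1.2400
= 1.4052

1.4052


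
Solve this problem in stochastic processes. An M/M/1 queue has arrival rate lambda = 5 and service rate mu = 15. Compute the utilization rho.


rho = lambda/mu
= 5/15
= 0.3333

0.3333


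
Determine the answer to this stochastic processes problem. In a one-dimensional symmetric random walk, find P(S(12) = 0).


P(S(12) = 0) = C(12,6) / 4^6
= 924 / 4096
= 0.2256

0.2256


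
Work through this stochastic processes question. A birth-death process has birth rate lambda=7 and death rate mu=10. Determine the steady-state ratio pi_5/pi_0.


For birth-death process, pi_n/pi_0 = (lambda/mu)^n
= (7/10)^5
= 0.1681

0.1681


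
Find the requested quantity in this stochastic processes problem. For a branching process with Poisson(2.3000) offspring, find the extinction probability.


Since mu = 2.3000 > 1, extinction prob q < 1.
Solve s = exp(mu*(s-1)) iteratively.
q = 0.1376

0.1376


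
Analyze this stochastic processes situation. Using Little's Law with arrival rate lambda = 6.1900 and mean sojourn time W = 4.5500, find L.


Little's Law: L = lambda * W
= 6.1900 * 4.5500
= 28.1645

28.1645


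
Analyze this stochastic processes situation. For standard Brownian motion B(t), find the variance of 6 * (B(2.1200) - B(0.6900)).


Var(alpha*(B(t)-B(s))) = alpha^2 * (t-s)
= 6^2 * (2.1200 - 0.6900)
= 36 * 1.4300
= 51.4800

51.4800


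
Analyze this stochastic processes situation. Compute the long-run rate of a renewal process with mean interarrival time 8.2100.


Long-run renewal rate = 1/E(X)
= 1/8.2100
= 0.1218

0.1218


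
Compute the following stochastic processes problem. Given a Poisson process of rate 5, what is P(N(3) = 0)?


P(N(t)=k) = (lambda*t)^k * exp(-lambda*t) / k!
lambda*t = 15
= 15^0 * exp(-15) / 0!
= 1 * 3.0590e-07 / 1
= 3.0590e-07

3.0590e-07


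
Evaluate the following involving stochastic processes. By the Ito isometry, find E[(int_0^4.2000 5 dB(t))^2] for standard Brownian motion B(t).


By Ito isometry: E[(int f dB)^2] = int f^2 dt
= 5^2 * 4.2000
= 25 * 4.2000 = 105.0000

105.0000


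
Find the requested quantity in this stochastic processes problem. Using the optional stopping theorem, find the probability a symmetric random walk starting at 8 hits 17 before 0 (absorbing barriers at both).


By optional stopping theorem: E(M at tau) = M(0) = 8
P(hit 17)*17 + P(hit 0)*0 = 8
P(hit 17) = (8 - 0)/(17 - 0) = 8/17 = 0.4706

0.4706


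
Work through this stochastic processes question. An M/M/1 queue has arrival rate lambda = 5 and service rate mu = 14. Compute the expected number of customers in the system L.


rho = 5/14 = 0.3571
L = rho/(1-rho)
= 0.3571/0.6429
= 0.5556

0.5556


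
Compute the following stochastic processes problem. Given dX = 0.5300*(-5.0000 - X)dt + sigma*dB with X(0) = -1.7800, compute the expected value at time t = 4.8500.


E[X(t)] = mu + (X(0) - mu)*exp(-theta*t)
= -5.0000 + (-1.7800 - -5.0000)*exp(-0.5300*4.8500)
= -5.0000 + 3.2200 * 0.0765
= -4.7537

-4.7537


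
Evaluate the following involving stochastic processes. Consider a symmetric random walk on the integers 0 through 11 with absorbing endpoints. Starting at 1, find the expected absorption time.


For symmetric RW on 0,...,N with absorbing barriers, E(i) = i*(N-i)
E(1) = 1 * 10 = 10

10


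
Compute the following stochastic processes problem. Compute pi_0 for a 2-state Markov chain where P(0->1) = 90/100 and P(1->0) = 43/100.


Stationary distribution: pi_0 = p10/(p01+p10), pi_1 = p01/(p01+p10)
p01 = 0.9000, p10 = 0.4300
pi_0 = 0.3233

0.3233


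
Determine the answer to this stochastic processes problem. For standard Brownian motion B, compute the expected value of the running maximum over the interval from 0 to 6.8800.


E(max B(s)) = sqrt(2t/pi)
= sqrt(2*6.8800/pi)
= sqrt(4.3799)
= 2.0928

2.0928


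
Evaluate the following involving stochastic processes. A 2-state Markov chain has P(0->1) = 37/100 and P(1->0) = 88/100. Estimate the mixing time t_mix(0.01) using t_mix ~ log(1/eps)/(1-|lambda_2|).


lambda_2 = |1 - p01 - p10| = |1 - 0.3700 - 0.8800| = 0.2500
t_mix ~ log(1/eps)/(1 - |lambda_2|)
= log(100)/(1 - 0.2500) = 4.6052/0.7500
= 6.1402

6.1402


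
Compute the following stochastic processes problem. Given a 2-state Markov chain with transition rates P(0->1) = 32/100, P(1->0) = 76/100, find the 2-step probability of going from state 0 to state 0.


Computing P^2 by matrix multiplication.
P = [[0.6800, 0.3200], [0.7600, 0.2400]]
After raising P to the power 2:
P^2(0,0) = 0.7056

0.7056


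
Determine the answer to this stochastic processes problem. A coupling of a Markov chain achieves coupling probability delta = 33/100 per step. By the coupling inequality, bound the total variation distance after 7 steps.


TV distance bound <= (1-delta)^n
= (1 - 0.3300)^7
= 0.6700^7
= 0.0606

0.0606


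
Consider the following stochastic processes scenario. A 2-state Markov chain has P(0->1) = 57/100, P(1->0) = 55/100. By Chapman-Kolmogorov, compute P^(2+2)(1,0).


P^4 = P^2 * P^2
Computing via matrix multiplication of the transition matrix.
Entry (1,0) of P^4 = 0.4910

0.4910


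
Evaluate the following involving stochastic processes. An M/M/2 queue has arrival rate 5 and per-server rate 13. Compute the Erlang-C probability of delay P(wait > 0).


a = lambda/mu = 0.3846
rho = a/c = 0.1923
Erlang-C formula applied:
C(c,a) = 0.0620

0.0620


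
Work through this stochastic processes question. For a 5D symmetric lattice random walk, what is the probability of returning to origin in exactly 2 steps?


P(return in 2 steps) = P(reverse first step) = 1/(2d)
= 1/10
= 0.1000

0.1000


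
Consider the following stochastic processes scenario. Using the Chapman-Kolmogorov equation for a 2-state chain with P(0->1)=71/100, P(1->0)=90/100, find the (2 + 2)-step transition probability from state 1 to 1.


P^4 = P^2 * P^2
Computing via matrix multiplication of the transition matrix.
Entry (1,1) of P^4 = 0.5184

0.5184


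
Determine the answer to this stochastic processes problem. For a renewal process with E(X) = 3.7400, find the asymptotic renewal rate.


Long-run renewal rate = 1/E(X)
= 1/3.7400
= 0.2674

0.2674


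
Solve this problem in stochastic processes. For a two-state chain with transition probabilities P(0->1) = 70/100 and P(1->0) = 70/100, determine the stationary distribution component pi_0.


Stationary distribution: pi_0 = p10/(p01+p10), pi_1 = p01/(p01+p10)
p01 = 0.7000, p10 = 0.7000
pi_0 = 0.5000

0.5000


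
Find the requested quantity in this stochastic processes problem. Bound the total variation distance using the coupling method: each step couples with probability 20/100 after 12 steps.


TV distance bound <= (1-delta)^n
= (1 - 0.2000)^12
= 0.8000^12
= 0.0687

0.0687


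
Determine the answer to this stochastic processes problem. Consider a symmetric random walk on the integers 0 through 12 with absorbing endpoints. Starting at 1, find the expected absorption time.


For symmetric RW on 0,...,N with absorbing barriers, E(i) = i*(N-i)
E(1) = 1 * 11 = 11

11


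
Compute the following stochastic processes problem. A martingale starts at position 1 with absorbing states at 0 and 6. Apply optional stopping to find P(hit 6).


By optional stopping theorem: E(M at tau) = M(0) = 1
P(hit 6)*6 + P(hit 0)*0 = 1
P(hit 6) = (1 - 0)/(6 - 0) = 1/6 = 0.1667

0.1667


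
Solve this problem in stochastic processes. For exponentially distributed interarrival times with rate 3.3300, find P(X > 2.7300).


P(X > t) = exp(-lambda * t)
= exp(-3.3300 * 2.7300)
= exp(-9.0909) = 1.1269e-04

1.1269e-04


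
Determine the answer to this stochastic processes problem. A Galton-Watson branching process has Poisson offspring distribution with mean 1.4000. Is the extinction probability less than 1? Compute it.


Since mu = 1.4000 > 1, extinction prob q < 1.
Solve s = exp(mu*(s-1)) iteratively.
q = 0.4890

0.4890


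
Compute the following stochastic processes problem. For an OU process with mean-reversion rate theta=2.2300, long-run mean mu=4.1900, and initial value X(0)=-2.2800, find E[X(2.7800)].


E[X(t)] = mu + (X(0) - mu)*exp(-theta*t)
= 4.1900 + (-2.2800 - 4.1900)*exp(-2.2300*2.7800)
= 4.1900 + -6.4700 * 0.0020
= 4.1769

4.1769


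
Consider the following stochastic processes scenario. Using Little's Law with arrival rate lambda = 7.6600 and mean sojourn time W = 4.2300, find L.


Little's Law: L = lambda * W
= 7.6600 * 4.2300
= 32.4018

32.4018


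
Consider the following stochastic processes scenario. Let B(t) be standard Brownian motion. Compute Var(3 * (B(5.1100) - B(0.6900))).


Var(alpha*(B(t)-B(s))) = alpha^2 * (t-s)
= 3^2 * (5.1100 - 0.6900)
= 9 * 4.4200
= 39.7800

39.7800


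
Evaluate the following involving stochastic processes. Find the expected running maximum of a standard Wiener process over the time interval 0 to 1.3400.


E(max B(s)) = sqrt(2t/pi)
= sqrt(2*1.3400/pi)
= sqrt(0.8531)
= 0.9236

0.9236


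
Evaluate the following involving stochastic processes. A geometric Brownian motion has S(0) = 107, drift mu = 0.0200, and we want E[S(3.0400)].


E[S(t)] = S(0) * exp(mu * t)
= 107 * exp(0.0200 * 3.0400)
= 107 * 1.0627
= 113.7074

113.7074


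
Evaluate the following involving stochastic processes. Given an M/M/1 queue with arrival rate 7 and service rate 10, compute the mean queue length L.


rho = 7/10 = 0.7000
L = rho/(1-rho)
= 0.7000/0.3000
= 2.3333

2.3333


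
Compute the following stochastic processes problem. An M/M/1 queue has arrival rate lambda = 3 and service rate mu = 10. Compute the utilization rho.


rho = lambda/mu
= 3/10
= 0.3000

0.3000


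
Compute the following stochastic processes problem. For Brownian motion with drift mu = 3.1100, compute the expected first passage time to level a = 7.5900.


Expected first passage time = a/mu
= 7.5900/3.1100
= 2.4405

2.4405


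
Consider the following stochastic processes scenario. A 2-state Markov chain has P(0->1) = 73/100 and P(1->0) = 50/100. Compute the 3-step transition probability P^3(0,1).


Computing P^3 by matrix multiplication.
P = [[0.2700, 0.7300], [0.5000, 0.5000]]
After raising P to the power 3:
P^3(0,1) = 0.6007

0.6007


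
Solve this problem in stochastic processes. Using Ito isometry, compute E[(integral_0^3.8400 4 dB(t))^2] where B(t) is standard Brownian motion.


By Ito isometry: E[(int f dB)^2] = int f^2 dt
= 4^2 * 3.8400
= 16 * 3.8400 = 61.4400

61.4400


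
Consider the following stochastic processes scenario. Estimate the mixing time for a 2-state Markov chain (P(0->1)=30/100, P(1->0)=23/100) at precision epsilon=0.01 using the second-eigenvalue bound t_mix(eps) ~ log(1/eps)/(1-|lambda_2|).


lambda_2 = |1 - p01 - p10| = |1 - 0.3000 - 0.2300| = 0.4700
t_mix ~ log(1/eps)/(1 - |lambda_2|)
= log(100)/(1 - 0.4700) = 4.6052/0.5300
= 8.6890

8.6890


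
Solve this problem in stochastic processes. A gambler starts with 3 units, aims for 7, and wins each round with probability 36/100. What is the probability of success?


Gambler's ruin formula:
r = q/p = 0.6400/0.3600 = 1.7778
P(win) = (1 - r^i)/(1 - r^N)
= (1 - 1.7778^3)/(1 - 1.7778^7)
= 0.0838

0.0838


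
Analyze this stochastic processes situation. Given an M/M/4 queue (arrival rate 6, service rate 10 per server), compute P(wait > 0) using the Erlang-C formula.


a = lambda/mu = 0.6000
rho = a/c = 0.1500
Erlang-C formula applied:
C(c,a) = 0.0035

0.0035


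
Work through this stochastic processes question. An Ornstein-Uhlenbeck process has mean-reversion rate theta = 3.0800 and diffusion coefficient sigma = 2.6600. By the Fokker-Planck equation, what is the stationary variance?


Stationary variance = sigma^2 / (2*theta)
= 2.6600^2 / (2*3.0800)
= 7.0756 / 6.1600
= 1.1486

1.1486


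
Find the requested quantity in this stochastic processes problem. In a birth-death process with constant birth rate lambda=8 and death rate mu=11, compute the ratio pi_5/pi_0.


For birth-death process, pi_n/pi_0 = (lambda/mu)^n
= (8/11)^5
= 0.2035

0.2035


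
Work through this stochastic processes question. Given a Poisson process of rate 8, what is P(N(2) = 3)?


P(N(t)=k) = (lambda*t)^k * exp(-lambda*t) / k!
lambda*t = 16
= 16^3 * exp(-16) / 3!
= 4096 * 1.1254e-07 / 6
= 7.6824e-05

7.6824e-05


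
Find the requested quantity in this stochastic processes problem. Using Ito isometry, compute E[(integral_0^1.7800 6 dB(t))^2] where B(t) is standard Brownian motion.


By Ito isometry: E[(int f dB)^2] = int f^2 dt
= 6^2 * 1.7800
= 36 * 1.7800 = 64.0800

64.0800


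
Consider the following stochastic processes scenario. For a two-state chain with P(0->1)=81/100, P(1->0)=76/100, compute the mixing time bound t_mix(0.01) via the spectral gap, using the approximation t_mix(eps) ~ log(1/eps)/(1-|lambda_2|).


lambda_2 = |1 - p01 - p10| = |1 - 0.8100 - 0.7600| = 0.5700
t_mix ~ log(1/eps)/(1 - |lambda_2|)
= log(100)/(1 - 0.5700) = 4.6052/0.4300
= 10.7097

10.7097


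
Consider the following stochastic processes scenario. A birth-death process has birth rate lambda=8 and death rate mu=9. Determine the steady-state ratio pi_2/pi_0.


For birth-death process, pi_n/pi_0 = (lambda/mu)^n
= (8/9)^2
= 0.7901

0.7901


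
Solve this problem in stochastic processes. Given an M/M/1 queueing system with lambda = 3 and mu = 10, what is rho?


rho = lambda/mu
= 3/10
= 0.3000

0.3000


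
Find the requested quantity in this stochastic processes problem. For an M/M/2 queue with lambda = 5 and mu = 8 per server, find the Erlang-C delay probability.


a = lambda/mu = 0.6250
rho = a/c = 0.3125
Erlang-C formula applied:
C(c,a) = 0.1488

0.1488


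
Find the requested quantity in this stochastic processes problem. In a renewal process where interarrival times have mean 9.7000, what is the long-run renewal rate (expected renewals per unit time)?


Long-run renewal rate = 1/E(X)
= 1/9.7000
= 0.1031

0.1031


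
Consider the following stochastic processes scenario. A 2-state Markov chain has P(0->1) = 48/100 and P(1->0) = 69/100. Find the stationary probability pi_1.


Stationary distribution: pi_0 = p10/(p01+p10), pi_1 = p01/(p01+p10)
p01 = 0.4800, p10 = 0.6900
pi_1 = 0.4103

0.4103


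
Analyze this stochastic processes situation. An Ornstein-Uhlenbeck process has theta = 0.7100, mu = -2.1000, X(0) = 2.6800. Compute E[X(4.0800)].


E[X(t)] = mu + (X(0) - mu)*exp(-theta*t)
= -2.1000 + (2.6800 - -2.1000)*exp(-0.7100*4.0800)
= -2.1000 + 4.7800 * 0.0552
= -1.8361

-1.8361


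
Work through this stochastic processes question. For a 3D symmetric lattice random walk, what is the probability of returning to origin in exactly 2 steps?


P(return in 2 steps) = P(reverse first step) = 1/(2d)
= 1/6
= 0.1667

0.1667


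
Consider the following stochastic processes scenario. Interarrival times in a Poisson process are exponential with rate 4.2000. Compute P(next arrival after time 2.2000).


P(X > t) = exp(-lambda * t)
= exp(-4.2000 * 2.2000)
= exp(-9.2400) = 9.7078e-05

9.7078e-05


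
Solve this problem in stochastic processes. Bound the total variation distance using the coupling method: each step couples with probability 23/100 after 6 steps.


TV distance bound <= (1-delta)^n
= (1 - 0.2300)^6
= 0.7700^6
= 0.2084

0.2084


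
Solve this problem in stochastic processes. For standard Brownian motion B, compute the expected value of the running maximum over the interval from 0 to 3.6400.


E(max B(s)) = sqrt(2t/pi)
= sqrt(2*3.6400/pi)
= sqrt(2.3173)
= 1.5223

1.5223


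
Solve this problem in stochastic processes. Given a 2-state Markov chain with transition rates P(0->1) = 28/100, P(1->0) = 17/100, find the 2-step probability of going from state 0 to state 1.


Computing P^2 by matrix multiplication.
P = [[0.7200, 0.2800], [0.1700, 0.8300]]
After raising P to the power 2:
P^2(0,1) = 0.4340

0.4340


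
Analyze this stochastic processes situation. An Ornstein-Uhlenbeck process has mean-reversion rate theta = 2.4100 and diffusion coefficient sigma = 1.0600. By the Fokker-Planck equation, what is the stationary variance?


Stationary variance = sigma^2 / (2*theta)
= 1.0600^2 / (2*2.4100)
= 1.1236 / 4.8200
= 0.2331

0.2331


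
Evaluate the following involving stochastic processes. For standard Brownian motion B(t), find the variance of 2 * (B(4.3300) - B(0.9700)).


Var(alpha*(B(t)-B(s))) = alpha^2 * (t-s)
= 2^2 * (4.3300 - 0.9700)
= 4 * 3.3600
= 13.4400

13.4400


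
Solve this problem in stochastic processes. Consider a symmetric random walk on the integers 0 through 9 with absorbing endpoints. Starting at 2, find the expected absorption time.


For symmetric RW on 0,...,N with absorbing barriers, E(i) = i*(N-i)
E(2) = 2 * 7 = 14

14


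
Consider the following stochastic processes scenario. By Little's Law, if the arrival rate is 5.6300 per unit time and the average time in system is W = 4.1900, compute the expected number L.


Little's Law: L = lambda * W
= 5.6300 * 4.1900
= 23.5897

23.5897


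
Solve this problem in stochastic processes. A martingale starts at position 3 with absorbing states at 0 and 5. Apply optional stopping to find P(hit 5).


By optional stopping theorem: E(M at tau) = M(0) = 3
P(hit 5)*5 + P(hit 0)*0 = 3
P(hit 5) = (3 - 0)/(5 - 0) = 3/5 = 0.6000

0.6000


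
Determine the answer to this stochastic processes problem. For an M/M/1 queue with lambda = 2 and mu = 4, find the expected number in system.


rho = 2/4 = 0.5000
L = rho/(1-rho)
= 0.5000/0.5000
= 1.0000

1.0000


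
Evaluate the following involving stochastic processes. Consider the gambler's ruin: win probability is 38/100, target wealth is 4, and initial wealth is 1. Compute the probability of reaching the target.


Gambler's ruin formula:
r = q/p = 0.6200/0.3800 = 1.6316
P(win) = (1 - r^i)/(1 - r^N)
= (1 - 1.6316^1)/(1 - 1.6316^4)
= 0.1038

0.1038


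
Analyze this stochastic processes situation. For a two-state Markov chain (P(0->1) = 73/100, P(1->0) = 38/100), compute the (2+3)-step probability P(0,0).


P^5 = P^2 * P^3
Computing via matrix multiplication of the transition matrix.
Entry (0,0) of P^5 = 0.3423

0.3423


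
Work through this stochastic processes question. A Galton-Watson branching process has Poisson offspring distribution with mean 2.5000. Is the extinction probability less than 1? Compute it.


Since mu = 2.5000 > 1, extinction prob q < 1.
Solve s = exp(mu*(s-1)) iteratively.
q = 0.1074

0.1074


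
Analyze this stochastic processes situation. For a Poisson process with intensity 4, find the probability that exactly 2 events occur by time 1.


P(N(t)=k) = (lambda*t)^k * exp(-lambda*t) / k!
lambda*t = 4
= 4^2 * exp(-4) / 2!
= 16 * 0.0183 / 2
= 0.1465

0.1465


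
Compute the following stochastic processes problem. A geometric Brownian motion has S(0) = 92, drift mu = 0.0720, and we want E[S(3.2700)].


E[S(t)] = S(0) * exp(mu * t)
= 92 * exp(0.0720 * 3.2700)
= 92 * 1.2655
= 116.4228

116.4228


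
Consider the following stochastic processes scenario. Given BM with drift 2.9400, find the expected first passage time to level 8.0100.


Expected first passage time = a/mu
= 8.0100/2.9400
= 2.7245

2.7245


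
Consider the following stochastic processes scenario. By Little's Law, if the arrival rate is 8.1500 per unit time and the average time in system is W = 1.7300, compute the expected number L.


Little's Law: L = lambda * W
= 8.1500 * 1.7300
= 14.0995

14.0995


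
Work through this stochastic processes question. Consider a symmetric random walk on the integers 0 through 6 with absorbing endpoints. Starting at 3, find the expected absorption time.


For symmetric RW on 0,...,N with absorbing barriers, E(i) = i*(N-i)
E(3) = 3 * 3 = 9

9


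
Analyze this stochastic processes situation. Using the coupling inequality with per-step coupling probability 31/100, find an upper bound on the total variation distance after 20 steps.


TV distance bound <= (1-delta)^n
= (1 - 0.3100)^20
= 0.6900^20
= 5.9839e-04

5.9839e-04


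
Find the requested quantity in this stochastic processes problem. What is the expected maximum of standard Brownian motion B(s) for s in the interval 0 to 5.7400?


E(max B(s)) = sqrt(2t/pi)
= sqrt(2*5.7400/pi)
= sqrt(3.6542)
= 1.9116

1.9116


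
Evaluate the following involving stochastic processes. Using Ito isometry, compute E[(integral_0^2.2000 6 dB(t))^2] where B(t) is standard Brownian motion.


By Ito isometry: E[(int f dB)^2] = int f^2 dt
= 6^2 * 2.2000
= 36 * 2.2000 = 79.2000

79.2000


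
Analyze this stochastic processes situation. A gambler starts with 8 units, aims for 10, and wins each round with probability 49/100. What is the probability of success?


Gambler's ruin formula:
r = q/p = 0.5100/0.4900 = 1.0408
P(win) = (1 - r^i)/(1 - r^N)
= (1 - 1.0408^8)/(1 - 1.0408^10)
= 0.7668

0.7668


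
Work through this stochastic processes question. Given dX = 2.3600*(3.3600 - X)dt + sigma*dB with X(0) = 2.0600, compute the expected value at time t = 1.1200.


E[X(t)] = mu + (X(0) - mu)*exp(-theta*t)
= 3.3600 + (2.0600 - 3.3600)*exp(-2.3600*1.1200)
= 3.3600 + -1.3000 * 0.0711
= 3.2675

3.2675


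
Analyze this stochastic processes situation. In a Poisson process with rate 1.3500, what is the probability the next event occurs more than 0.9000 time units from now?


P(X > t) = exp(-lambda * t)
= exp(-1.3500 * 0.9000)
= exp(-1.2150) = 0.2967

0.2967


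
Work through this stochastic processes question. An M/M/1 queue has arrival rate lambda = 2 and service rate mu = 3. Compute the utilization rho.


rho = lambda/mu
= 2/3
= 0.6667

0.6667


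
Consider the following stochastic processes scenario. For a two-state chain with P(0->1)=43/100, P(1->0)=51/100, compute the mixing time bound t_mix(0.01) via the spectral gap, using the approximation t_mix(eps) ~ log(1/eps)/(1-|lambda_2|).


lambda_2 = |1 - p01 - p10| = |1 - 0.4300 - 0.5100| = 0.0600
t_mix ~ log(1/eps)/(1 - |lambda_2|)
= log(100)/(1 - 0.0600) = 4.6052/0.9400
= 4.8991

4.8991


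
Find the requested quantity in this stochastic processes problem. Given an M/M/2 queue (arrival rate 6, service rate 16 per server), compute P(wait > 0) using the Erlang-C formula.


a = lambda/mu = 0.3750
rho = a/c = 0.1875
Erlang-C formula applied:
C(c,a) = 0.0592

0.0592


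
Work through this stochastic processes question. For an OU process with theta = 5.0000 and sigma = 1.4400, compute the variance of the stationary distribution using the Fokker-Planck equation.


Stationary variance = sigma^2 / (2*theta)
= 1.4400^2 / (2*5.0000)
= 2.0736 / 10.0000
= 0.2074

0.2074


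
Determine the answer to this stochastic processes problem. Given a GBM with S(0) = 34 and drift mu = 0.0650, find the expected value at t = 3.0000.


E[S(t)] = S(0) * exp(mu * t)
= 34 * exp(0.0650 * 3.0000)
= 34 * 1.2153
= 41.3206

41.3206


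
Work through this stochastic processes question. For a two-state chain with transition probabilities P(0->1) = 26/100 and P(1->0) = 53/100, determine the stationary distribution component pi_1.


Stationary distribution: pi_0 = p10/(p01+p10), pi_1 = p01/(p01+p10)
p01 = 0.2600, p10 = 0.5300
pi_1 = 0.3291

0.3291


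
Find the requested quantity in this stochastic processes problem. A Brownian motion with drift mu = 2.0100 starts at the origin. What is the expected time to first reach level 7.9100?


Expected first passage time = a/mu
= 7.9100/2.0100
= 3.9353

3.9353


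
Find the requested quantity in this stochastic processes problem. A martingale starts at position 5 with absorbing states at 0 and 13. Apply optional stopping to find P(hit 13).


By optional stopping theorem: E(M at tau) = M(0) = 5
P(hit 13)*13 + P(hit 0)*0 = 5
P(hit 13) = (5 - 0)/(13 - 0) = 5/13 = 0.3846

0.3846


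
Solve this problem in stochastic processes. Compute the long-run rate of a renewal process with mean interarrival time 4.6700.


Long-run renewal rate = 1/E(X)
= 1/4.6700
= 0.2141

0.2141


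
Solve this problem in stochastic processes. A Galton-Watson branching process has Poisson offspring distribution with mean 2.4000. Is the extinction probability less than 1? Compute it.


Since mu = 2.4000 > 1, extinction prob q < 1.
Solve s = exp(mu*(s-1)) iteratively.
q = 0.1214

0.1214


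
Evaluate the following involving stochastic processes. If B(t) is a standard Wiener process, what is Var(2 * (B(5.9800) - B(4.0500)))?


Var(alpha*(B(t)-B(s))) = alpha^2 * (t-s)
= 2^2 * (5.9800 - 4.0500)
= 4 * 1.9300
= 7.7200

7.7200


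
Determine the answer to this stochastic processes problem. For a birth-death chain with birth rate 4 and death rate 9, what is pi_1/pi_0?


For birth-death process, pi_n/pi_0 = (lambda/mu)^n
= (4/9)^1
= 0.4444

0.4444


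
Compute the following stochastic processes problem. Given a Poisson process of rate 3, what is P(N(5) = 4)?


P(N(t)=k) = (lambda*t)^k * exp(-lambda*t) / k!
lambda*t = 15
= 15^4 * exp(-15) / 4!
= 50625 * 3.0590e-07 / 24
= 6.4526e-04

6.4526e-04


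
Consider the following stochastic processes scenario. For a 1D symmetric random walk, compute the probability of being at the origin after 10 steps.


P(S(10) = 0) = C(10,5) / 4^5
= 252 / 1024
= 0.2461

0.2461


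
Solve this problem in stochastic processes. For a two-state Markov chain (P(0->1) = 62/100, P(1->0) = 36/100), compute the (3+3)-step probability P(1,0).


P^6 = P^3 * P^3
Computing via matrix multiplication of the transition matrix.
Entry (1,0) of P^6 = 0.3673

0.3673


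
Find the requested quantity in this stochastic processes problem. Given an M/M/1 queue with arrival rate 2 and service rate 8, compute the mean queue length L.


rho = 2/8 = 0.2500
L = rho/(1-rho)
= 0.2500/0.7500
= 0.3333

0.3333


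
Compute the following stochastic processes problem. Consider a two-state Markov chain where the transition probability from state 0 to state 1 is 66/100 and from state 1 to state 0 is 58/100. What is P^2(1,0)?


Computing P^2 by matrix multiplication.
P = [[0.3400, 0.6600], [0.5800, 0.4200]]
After raising P to the power 2:
P^2(1,0) = 0.4408

0.4408


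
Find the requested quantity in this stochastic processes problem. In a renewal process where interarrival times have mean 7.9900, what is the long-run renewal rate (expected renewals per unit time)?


Long-run renewal rate = 1/E(X)
= 1/7.9900
= 0.1252

0.1252


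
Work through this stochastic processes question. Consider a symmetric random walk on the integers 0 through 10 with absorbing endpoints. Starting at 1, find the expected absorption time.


For symmetric RW on 0,...,N with absorbing barriers, E(i) = i*(N-i)
E(1) = 1 * 9 = 9

9


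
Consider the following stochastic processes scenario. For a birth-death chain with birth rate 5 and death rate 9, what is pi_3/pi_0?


For birth-death process, pi_n/pi_0 = (lambda/mu)^n
= (5/9)^3
= 0.1715

0.1715


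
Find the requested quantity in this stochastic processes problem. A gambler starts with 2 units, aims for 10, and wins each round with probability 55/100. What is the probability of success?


Gambler's ruin formula:
r = q/p = 0.4500/0.5500 = 0.8182
P(win) = (1 - r^i)/(1 - r^N)
= (1 - 0.8182^2)/(1 - 0.8182^10)
= 0.3819

0.3819


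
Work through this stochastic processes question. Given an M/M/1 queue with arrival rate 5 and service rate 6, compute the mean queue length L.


rho = 5/6 = 0.8333
L = rho/(1-rho)
= 0.8333/0.1667
= 5.0000

5.0000


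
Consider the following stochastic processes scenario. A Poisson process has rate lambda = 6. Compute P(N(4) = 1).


P(N(t)=k) = (lambda*t)^k * exp(-lambda*t) / k!
lambda*t = 24
= 24^1 * exp(-24) / 1!
= 24 * 3.7751e-11 / 1
= 9.0603e-10

9.0603e-10


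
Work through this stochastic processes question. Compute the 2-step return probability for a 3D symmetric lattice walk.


P(return in 2 steps) = P(reverse first step) = 1/(2d)
= 1/6
= 0.1667

0.1667


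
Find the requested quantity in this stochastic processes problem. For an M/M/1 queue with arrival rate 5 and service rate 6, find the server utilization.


rho = lambda/mu
= 5/6
= 0.8333

0.8333


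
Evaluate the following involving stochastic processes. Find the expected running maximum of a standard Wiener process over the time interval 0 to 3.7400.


E(max B(s)) = sqrt(2t/pi)
= sqrt(2*3.7400/pi)
= sqrt(2.3810)
= 1.5430

1.5430


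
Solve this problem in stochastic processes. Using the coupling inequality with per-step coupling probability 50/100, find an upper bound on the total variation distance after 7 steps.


TV distance bound <= (1-delta)^n
= (1 - 0.5000)^7
= 0.5000^7
= 0.0078

0.0078


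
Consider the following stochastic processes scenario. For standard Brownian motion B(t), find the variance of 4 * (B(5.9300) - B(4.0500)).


Var(alpha*(B(t)-B(s))) = alpha^2 * (t-s)
= 4^2 * (5.9300 - 4.0500)
= 16 * 1.8800
= 30.0800

30.0800


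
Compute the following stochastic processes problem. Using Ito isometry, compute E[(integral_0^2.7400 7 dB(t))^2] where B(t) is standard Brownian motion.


By Ito isometry: E[(int f dB)^2] = int f^2 dt
= 7^2 * 2.7400
= 49 * 2.7400 = 134.2600

134.2600


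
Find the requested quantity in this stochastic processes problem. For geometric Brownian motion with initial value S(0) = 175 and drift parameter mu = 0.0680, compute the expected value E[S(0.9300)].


E[S(t)] = S(0) * exp(mu * t)
= 175 * exp(0.0680 * 0.9300)
= 175 * 1.0653
= 186.4244

186.4244


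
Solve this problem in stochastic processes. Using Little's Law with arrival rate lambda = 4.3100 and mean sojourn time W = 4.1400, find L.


Little's Law: L = lambda * W
= 4.3100 * 4.1400
= 17.8434

17.8434


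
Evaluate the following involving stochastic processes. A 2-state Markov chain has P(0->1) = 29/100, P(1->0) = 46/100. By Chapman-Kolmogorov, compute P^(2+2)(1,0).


P^4 = P^2 * P^2
Computing via matrix multiplication of the transition matrix.
Entry (1,0) of P^4 = 0.6109

0.6109


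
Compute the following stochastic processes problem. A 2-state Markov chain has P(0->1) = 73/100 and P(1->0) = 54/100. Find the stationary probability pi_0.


Stationary distribution: pi_0 = p10/(p01+p10), pi_1 = p01/(p01+p10)
p01 = 0.7300, p10 = 0.5400
pi_0 = 0.4252

0.4252


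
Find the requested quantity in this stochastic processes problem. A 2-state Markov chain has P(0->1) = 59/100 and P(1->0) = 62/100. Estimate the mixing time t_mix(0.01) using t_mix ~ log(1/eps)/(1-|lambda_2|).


lambda_2 = |1 - p01 - p10| = |1 - 0.5900 - 0.6200| = 0.2100
t_mix ~ log(1/eps)/(1 - |lambda_2|)
= log(100)/(1 - 0.2100) = 4.6052/0.7900
= 5.8293

5.8293


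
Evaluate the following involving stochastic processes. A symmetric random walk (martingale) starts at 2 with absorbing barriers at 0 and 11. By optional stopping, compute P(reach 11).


By optional stopping theorem: E(M at tau) = M(0) = 2
P(hit 11)*11 + P(hit 0)*0 = 2
P(hit 11) = (2 - 0)/(11 - 0) = 2/11 = 0.1818

0.1818


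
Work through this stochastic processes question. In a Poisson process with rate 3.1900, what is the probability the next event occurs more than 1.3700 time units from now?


P(X > t) = exp(-lambda * t)
= exp(-3.1900 * 1.3700)
= exp(-4.3703) = 0.0126

0.0126


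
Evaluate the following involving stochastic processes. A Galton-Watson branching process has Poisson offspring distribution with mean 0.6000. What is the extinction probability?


Since mu = 0.6000 <= 1, extinction probability = 1.

1.0000


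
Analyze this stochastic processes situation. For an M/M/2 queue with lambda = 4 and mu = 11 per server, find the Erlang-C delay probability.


a = lambda/mu = 0.3636
rho = a/c = 0.1818
Erlang-C formula applied:
C(c,a) = 0.0559

0.0559


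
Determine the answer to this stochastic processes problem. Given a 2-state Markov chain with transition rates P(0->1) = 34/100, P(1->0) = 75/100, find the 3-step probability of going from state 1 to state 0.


Computing P^3 by matrix multiplication.
P = [[0.6600, 0.3400], [0.7500, 0.2500]]
After raising P to the power 3:
P^3(1,0) = 0.6886

0.6886


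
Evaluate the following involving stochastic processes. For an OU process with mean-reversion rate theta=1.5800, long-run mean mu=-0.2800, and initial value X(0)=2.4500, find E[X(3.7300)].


E[X(t)] = mu + (X(0) - mu)*exp(-theta*t)
= -0.2800 + (2.4500 - -0.2800)*exp(-1.5800*3.7300)
= -0.2800 + 2.7300 * 0.0028
= -0.2725

-0.2725


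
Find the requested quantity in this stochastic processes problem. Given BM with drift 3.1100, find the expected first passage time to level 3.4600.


Expected first passage time = a/mu
= 3.4600/3.1100
= 1.1125

1.1125


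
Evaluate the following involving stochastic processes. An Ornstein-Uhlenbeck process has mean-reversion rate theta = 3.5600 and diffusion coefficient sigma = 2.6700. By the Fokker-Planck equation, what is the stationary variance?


Stationary variance = sigma^2 / (2*theta)
= 2.6700^2 / (2*3.5600)
= 7.1289 / 7.1200
= 1.0012

1.0012


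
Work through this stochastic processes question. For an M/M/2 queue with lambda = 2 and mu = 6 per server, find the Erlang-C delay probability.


a = lambda/mu = 0.3333
rho = a/c = 0.1667
Erlang-C formula applied:
C(c,a) = 0.0476

0.0476


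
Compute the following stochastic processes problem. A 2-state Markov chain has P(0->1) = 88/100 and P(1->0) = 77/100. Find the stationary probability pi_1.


Stationary distribution: pi_0 = p10/(p01+p10), pi_1 = p01/(p01+p10)
p01 = 0.8800, p10 = 0.7700
pi_1 = 0.5333

0.5333


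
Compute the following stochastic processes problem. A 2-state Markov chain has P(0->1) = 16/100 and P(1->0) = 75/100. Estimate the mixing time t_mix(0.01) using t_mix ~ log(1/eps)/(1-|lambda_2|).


lambda_2 = |1 - p01 - p10| = |1 - 0.1600 - 0.7500| = 0.0900
t_mix ~ log(1/eps)/(1 - |lambda_2|)
= log(100)/(1 - 0.0900) = 4.6052/0.9100
= 5.0606

5.0606


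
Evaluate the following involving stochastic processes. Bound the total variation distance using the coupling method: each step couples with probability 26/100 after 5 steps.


TV distance bound <= (1-delta)^n
= (1 - 0.2600)^5
= 0.7400^5
= 0.2219

0.2219


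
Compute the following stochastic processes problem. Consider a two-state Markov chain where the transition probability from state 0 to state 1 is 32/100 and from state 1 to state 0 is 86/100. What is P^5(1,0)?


Computing P^5 by matrix multiplication.
P = [[0.6800, 0.3200], [0.8600, 0.1400]]
After raising P to the power 5:
P^5(1,0) = 0.7290

0.7290


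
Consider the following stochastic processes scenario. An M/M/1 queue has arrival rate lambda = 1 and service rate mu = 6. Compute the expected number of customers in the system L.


rho = 1/6 = 0.1667
L = rho/(1-rho)
= 0.1667/0.8333
= 0.2000

0.2000


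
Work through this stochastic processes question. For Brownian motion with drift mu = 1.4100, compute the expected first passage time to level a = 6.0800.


Expected first passage time = a/mu
= 6.0800/1.4100
= 4.3121

4.3121


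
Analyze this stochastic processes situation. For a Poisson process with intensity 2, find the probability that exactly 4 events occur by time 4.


P(N(t)=k) = (lambda*t)^k * exp(-lambda*t) / k!
lambda*t = 8
= 8^4 * exp(-8) / 4!
= 4096 * 3.3546e-04 / 24
= 0.0573

0.0573


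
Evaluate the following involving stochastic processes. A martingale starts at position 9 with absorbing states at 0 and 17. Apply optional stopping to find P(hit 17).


By optional stopping theorem: E(M at tau) = M(0) = 9
P(hit 17)*17 + P(hit 0)*0 = 9
P(hit 17) = (9 - 0)/(17 - 0) = 9/17 = 0.5294

0.5294


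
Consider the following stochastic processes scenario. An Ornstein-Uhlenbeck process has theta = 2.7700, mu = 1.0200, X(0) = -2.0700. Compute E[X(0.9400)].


E[X(t)] = mu + (X(0) - mu)*exp(-theta*t)
= 1.0200 + (-2.0700 - 1.0200)*exp(-2.7700*0.9400)
= 1.0200 + -3.0900 * 0.0740
= 0.7914

0.7914


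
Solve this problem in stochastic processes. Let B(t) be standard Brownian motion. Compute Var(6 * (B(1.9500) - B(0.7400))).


Var(alpha*(B(t)-B(s))) = alpha^2 * (t-s)
= 6^2 * (1.9500 - 0.7400)
= 36 * 1.2100
= 43.5600

43.5600


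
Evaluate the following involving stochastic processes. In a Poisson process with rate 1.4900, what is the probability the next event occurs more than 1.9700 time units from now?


P(X > t) = exp(-lambda * t)
= exp(-1.4900 * 1.9700)
= exp(-2.9353) = 0.0531

0.0531


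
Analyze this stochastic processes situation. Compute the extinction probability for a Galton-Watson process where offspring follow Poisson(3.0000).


Since mu = 3.0000 > 1, extinction prob q < 1.
Solve s = exp(mu*(s-1)) iteratively.
q = 0.0595

0.0595


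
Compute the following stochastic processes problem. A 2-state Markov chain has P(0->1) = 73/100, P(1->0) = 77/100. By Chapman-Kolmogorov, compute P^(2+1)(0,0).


P^3 = P^2 * P^1
Computing via matrix multiplication of the transition matrix.
Entry (0,0) of P^3 = 0.4525

0.4525


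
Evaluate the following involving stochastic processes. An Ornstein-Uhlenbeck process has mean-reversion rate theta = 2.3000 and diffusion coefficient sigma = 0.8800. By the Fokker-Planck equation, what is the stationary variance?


Stationary variance = sigma^2 / (2*theta)
= 0.8800^2 / (2*2.3000)
= 0.7744 / 4.6000
= 0.1683

0.1683


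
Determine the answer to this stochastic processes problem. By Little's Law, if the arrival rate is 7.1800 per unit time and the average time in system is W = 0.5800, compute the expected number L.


Little's Law: L = lambda * W
= 7.1800 * 0.5800
= 4.1644

4.1644


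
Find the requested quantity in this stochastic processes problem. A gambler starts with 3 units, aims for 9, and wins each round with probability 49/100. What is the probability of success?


Gambler's ruin formula:
r = q/p = 0.5100/0.4900 = 1.0408
P(win) = (1 - r^i)/(1 - r^N)
= (1 - 1.0408^3)/(1 - 1.0408^9)
= 0.2942

0.2942


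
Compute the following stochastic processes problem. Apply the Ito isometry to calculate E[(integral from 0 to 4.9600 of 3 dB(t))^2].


By Ito isometry: E[(int f dB)^2] = int f^2 dt
= 3^2 * 4.9600
= 9 * 4.9600 = 44.6400

44.6400
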